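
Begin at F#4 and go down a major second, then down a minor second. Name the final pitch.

D#4

F#4 down a major second → E4 (2 semitones).
E4 down a minor second → D#4 (1 semitone).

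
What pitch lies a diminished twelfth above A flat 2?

Five letters up from A (plus an octave) reaches E.
Moving 18 semitones up from Ab2 (the size of a diminished twelfth) reaches Ebb4.

E double-flat 4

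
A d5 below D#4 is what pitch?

G##3

The fifth takes the letter from D down to G.
A diminished fifth spans 6 semitones, so from D#4 the target pitch is G##3.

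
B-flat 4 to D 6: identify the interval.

M10

B to D spans three letter names (B-C-D), plus an octave: a tenth.
Counting semitones, Bb4→D6 is 16, which is the major tenth.
(Equivalently, a compound major third: a major third plus an octave.)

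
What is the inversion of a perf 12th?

First reduce the compound perfect twelfth to its simple form, a perfect fifth.
Interval numbers invert to sum to nine: 5 + 4 = 9, so a fifth inverts to a fourth.
Quality inverts too: perfect stays perfect. That makes the inversion a perfect fourth.

perfect fourth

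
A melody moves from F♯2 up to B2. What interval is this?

perfect fourth

F to B spans four letter names (F-G-A-B), so the interval is some kind of fourth.
The perfect fourth spans 5 semitones, and F#2 to B2 is exactly 5 semitones — so this is a perfect fourth.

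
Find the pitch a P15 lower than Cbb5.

Cbb3

The letter stays C (same as the start), shifted two octaves down.
Moving 24 semitones down from Cbb5 (the size of a perfect fifteenth) reaches Cbb3.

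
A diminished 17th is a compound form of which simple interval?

Subtracting seven from the interval number removes an octave: 17 − 14 = 3.
That makes a diminished seventeenth a compound diminished third — 2 octaves plus a diminished third.

diminished third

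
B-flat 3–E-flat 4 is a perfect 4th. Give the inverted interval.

perfect 5th

The rule of nine gives the new number: 9 − 4 = 5, so a fourth becomes a fifth.
And perfect stays perfect under inversion, so we get a perfect fifth.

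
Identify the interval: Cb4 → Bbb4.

C to B spans seven letter names (C-D-E-F-G-A-B): a seventh.
Cb4 to Bbb4 is 10 semitones, a half step short of the major seventh (11), so this is minor.

m7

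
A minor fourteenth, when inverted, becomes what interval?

major 2nd

First reduce the compound minor fourteenth to its simple form, a minor seventh.
Inverted interval numbers add to nine, so a seventh pairs with a second (7 + 2 = 9).
The quality also flips — minor becomes major — giving a major second.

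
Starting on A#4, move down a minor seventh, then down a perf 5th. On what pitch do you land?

Down a minor seventh from A#4: B#3 (10 semitones down).
B#3 down a perfect fifth → E#3 (7 semitones).

E#3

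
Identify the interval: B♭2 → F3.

perfect fifth

B to F spans five letter names (B-C-D-E-F): a fifth.
The perfect fifth spans 7 semitones, and Bb2 to F3 is exactly 7 semitones — so this is a perfect fifth.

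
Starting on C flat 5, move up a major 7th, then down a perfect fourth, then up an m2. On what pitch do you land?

G flat 5

A major seventh up from Cb5 is Bb5.
Down a perfect fourth from Bb5: F5 (5 semitones down).
A minor second up from F5 is Gb5.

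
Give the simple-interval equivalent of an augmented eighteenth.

A4

Take out 2 octaves (14 from the number): 18 − 14 = 4.
Quality carries through unchanged, so the simple form is an augmented fourth.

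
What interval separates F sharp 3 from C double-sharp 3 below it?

Descending from F#3 to C##3 is the same interval as ascending C##3 to F#3.
C to F spans four letter names (C-D-E-F), so the interval is some kind of fourth.
A perfect fourth would be 5 semitones; C##3 to F#3 is 4, one semitone narrower, so the interval is diminished.

diminished fourth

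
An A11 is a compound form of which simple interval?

augmented fourth

Subtracting seven from the interval number removes an octave: 11 − 7 = 4.
Quality carries through unchanged, so the simple form is an augmented fourth.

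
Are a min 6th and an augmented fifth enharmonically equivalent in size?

Yes

A minor sixth = 8 semitones = an augmented fifth; enharmonically equal.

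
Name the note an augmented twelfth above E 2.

The twelfth's letter: E up five letter names plus an octave → B.
Moving 20 semitones up from E2 (the size of an augmented twelfth) reaches B#3.

B sharp 3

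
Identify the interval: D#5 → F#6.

minor 10th

D to F spans three letter names (D-E-F), plus an octave — that makes it a tenth of some quality.
A major tenth would be 16 semitones, but D#5 to F#6 is 15 — one semitone narrower, making it a minor tenth.
(Equivalently, a compound minor third: a minor third plus an octave.)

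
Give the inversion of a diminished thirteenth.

First reduce the compound diminished thirteenth to its simple form, a diminished sixth.
The rule of nine gives the new number: 9 − 6 = 3, so a sixth becomes a third.
And diminished becomes augmented under inversion, so we get an augmented third.

augmented 3rd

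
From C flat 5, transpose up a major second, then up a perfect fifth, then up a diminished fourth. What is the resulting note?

D double-flat 6

Cb5 up a major second → Db5 (2 semitones).
A perfect fifth up from Db5 is Ab5.
Up a diminished fourth from Ab5: Dbb6 (4 semitones up).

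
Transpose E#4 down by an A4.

The fourth takes the letter from E down to B.
An augmented fourth spans 6 semitones, so from E#4 the target pitch is B3.

B3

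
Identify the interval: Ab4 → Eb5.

A to E spans five letter names (A-B-C-D-E) — that makes it a fifth of some quality.
Counting semitones, Ab4→Eb5 is 7, which is the perfect fifth.

P5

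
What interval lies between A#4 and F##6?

major thirteenth

A to F spans six letter names (A-B-C-D-E-F), plus an octave: a thirteenth.
A#4 to F##6 is 21 semitones, matching the major thirteenth exactly, so the quality is major.
(Equivalently, a compound major sixth: a major sixth plus an octave.)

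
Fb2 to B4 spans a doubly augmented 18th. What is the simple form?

doubly augmented fourth

Each octave removed subtracts seven from the number: 18 − 14 = 4.
Quality carries through unchanged, so the simple form is a doubly augmented fourth.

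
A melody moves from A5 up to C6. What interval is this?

m3

A to C spans three letter names (A-B-C): a third.
A5 to C6 is 3 semitones, a half step short of the major third (4), so this is minor.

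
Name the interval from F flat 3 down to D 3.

Descending from Fb3 to D3 is the same interval as ascending D3 to Fb3.
D to F spans three letter names (D-E-F): a third.
The major third is 4 semitones; here we have 2, two semitones narrower: diminished.

diminished third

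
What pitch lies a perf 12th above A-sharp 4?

E-sharp 6

Counting five letter names plus an octave up from A lands on E.
A perfect twelfth is 19 semitones; 19 semitones up from A#4 gives E#6.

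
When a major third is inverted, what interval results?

minor sixth

The rule of nine gives the new number: 9 − 3 = 6, so a third becomes a sixth.
The quality also flips — major becomes minor — giving a minor sixth.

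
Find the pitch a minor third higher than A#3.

The third takes the letter from A up to C.
A minor third is 3 semitones; 3 semitones up from A#3 gives C#4.

C#4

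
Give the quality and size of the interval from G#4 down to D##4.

Descending from G#4 to D##4 is the same interval as ascending D##4 to G#4.
D to G spans four letter names (D-E-F-G): a fourth.
The perfect fourth is 5 semitones; here we have 4, one semitone narrower: diminished.

diminished 4th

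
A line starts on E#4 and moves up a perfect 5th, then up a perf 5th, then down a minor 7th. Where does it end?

Up a perfect fifth from E#4: B#4 (7 semitones up).
Up a perfect fifth from B#4: F##5 (7 semitones up).
Down a minor seventh from F##5: G##4 (10 semitones down).

G##4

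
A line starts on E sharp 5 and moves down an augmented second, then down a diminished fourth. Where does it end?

Down an augmented second from E#5: D5 (3 semitones down).
D5 down a diminished fourth → A#4 (4 semitones).

A sharp 4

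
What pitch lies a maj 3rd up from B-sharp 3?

D-double-sharp 4

Counting three letter names up from B lands on D.
Moving 4 semitones up from B#3 (the size of a major third) reaches D##4.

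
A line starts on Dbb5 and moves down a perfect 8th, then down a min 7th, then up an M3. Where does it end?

Dbb5 down a perfect octave → Dbb4 (12 semitones).
Dbb4 down a minor seventh → Ebb3 (10 semitones).
A major third up from Ebb3 is Gb3.

Gb3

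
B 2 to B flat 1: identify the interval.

augmented octave

Descending from B2 to Bb1 is the same interval as ascending Bb1 to B2.
B to B is the same letter name, plus an octave, so the interval is some kind of octave.
A perfect octave would be 12 semitones; Bb1 to B2 is 13, one semitone wider, so the interval is augmented.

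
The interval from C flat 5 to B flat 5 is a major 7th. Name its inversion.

minor 2nd

Interval numbers invert to sum to nine: 7 + 2 = 9, so a seventh inverts to a second.
And major becomes minor under inversion, so we get a minor second.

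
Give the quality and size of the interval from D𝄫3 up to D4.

doubly augmented octave

D to D is the same letter name, plus an octave — that makes it an octave of some quality.
Dbb3 to D4 spans 14 semitones — two semitones wider than the perfect octave (12) — giving a doubly augmented octave.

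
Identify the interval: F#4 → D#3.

minor tenth

Descending from F#4 to D#3 is the same interval as ascending D#3 to F#4.
D to F spans three letter names (D-E-F), plus an octave — that makes it a tenth of some quality.
D#3 to F#4 is 15 semitones, a half step short of the major tenth (16), so this is minor.
(Equivalently, a compound minor third: a minor third plus an octave.)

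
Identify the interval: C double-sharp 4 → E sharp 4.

C to E spans three letter names (C-D-E), so the interval is some kind of third.
C##4 to E#4 is 3 semitones, a half step short of the major third (4), so this is minor.

minor 3rd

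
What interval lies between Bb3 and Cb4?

B to C spans two letter names (B-C), so the interval is some kind of second.
At 1 semitone, Bb3→Cb4 falls one short of a major second: minor.

minor second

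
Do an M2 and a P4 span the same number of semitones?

2 semitones (major second) vs 5 semitones (perfect fourth): not equal.

No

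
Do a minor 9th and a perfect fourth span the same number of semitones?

13 semitones (minor ninth) vs 5 semitones (perfect fourth): not equal.

No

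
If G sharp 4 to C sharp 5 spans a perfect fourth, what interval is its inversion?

perfect fifth

The rule of nine gives the new number: 9 − 4 = 5, so a fourth becomes a fifth.
The quality also flips — perfect stays perfect — giving a perfect fifth.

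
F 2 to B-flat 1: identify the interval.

Descending from F2 to Bb1 is the same interval as ascending Bb1 to F2.
B to F spans five letter names (B-C-D-E-F) — that makes it a fifth of some quality.
The perfect fifth spans 7 semitones, and Bb1 to F2 is exactly 7 semitones — so this is a perfect fifth.

perfect fifth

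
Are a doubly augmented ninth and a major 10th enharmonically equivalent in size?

Both span 16 semitones: a doubly augmented ninth and a major tenth are the same chromatic distance.

Yes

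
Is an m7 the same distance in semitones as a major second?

No

A minor seventh is 10 semitones but a major second is 2 semitones — different sizes.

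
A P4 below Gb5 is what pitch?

Db5

The fourth takes the letter from G down to D.
A perfect fourth is 5 semitones; 5 semitones down from Gb5 gives Db5.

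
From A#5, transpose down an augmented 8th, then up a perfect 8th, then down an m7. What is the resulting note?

B4

An augmented octave down from A#5 is A4.
A perfect octave up from A4 is A5.
Down a minor seventh from A5: B4 (10 semitones down).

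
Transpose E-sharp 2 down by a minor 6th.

The sixth takes the letter from E down to G.
A minor sixth spans 8 semitones, so from E#2 the target pitch is G##1.

G-double-sharp 1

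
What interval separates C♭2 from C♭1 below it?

perfect 8th

Descending from Cb2 to Cb1 is the same interval as ascending Cb1 to Cb2.
C to C is the same letter name, plus an octave — that makes it an octave of some quality.
Counting semitones, Cb1→Cb2 is 12, which is the perfect octave.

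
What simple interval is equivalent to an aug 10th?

Take out an octave (7 from the number): 10 − 7 = 3.
Quality carries through unchanged, so the simple form is an augmented third.

augmented third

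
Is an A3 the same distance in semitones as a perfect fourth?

An augmented third = 5 semitones = a perfect fourth; enharmonically equal.

Yes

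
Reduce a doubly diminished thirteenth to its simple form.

dd6

Each octave removed subtracts seven from the number: 13 − 7 = 6.
Quality carries through unchanged, so the simple form is a doubly diminished sixth.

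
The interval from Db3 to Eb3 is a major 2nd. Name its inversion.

Inverted interval numbers add to nine, so a second pairs with a seventh (2 + 7 = 9).
Quality inverts too: major becomes minor. That makes the inversion a minor seventh.

minor 7th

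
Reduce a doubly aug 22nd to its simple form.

AA8

Take out 2 octaves (14 from the number): 22 − 14 = 8.
So a doubly augmented twenty-second is 2 octaves plus a doubly augmented octave. The quality is unchanged.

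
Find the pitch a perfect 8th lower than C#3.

The letter stays C (same as the start), shifted an octave down.
A perfect octave is 12 semitones; 12 semitones down from C#3 gives C#2.

C#2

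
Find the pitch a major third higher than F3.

Counting three letter names up from F lands on A.
Moving 4 semitones up from F3 (the size of a major third) reaches A3.

A3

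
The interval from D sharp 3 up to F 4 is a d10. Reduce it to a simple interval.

diminished third

Take out an octave (7 from the number): 10 − 7 = 3.
That makes a diminished tenth a compound diminished third — an octave plus a diminished third.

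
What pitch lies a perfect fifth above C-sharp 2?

Counting five letter names up from C lands on G.
Moving 7 semitones up from C#2 (the size of a perfect fifth) reaches G#2.

G-sharp 2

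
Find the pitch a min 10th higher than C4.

Counting three letter names plus an octave up from C lands on E.
A minor tenth spans 15 semitones, so from C4 the target pitch is Eb5.

Eb5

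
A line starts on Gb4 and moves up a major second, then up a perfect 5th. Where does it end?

A major second up from Gb4 is Ab4.
A perfect fifth up from Ab4 is Eb5.

Eb5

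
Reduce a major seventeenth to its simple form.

major third

Take out 2 octaves (14 from the number): 17 − 14 = 3.
That makes a major seventeenth a compound major third — 2 octaves plus a major third.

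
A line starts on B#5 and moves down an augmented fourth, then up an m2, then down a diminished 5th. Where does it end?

C#5

B#5 down an augmented fourth → F#5 (6 semitones).
A minor second up from F#5 is G5.
G5 down a diminished fifth → C#5 (6 semitones).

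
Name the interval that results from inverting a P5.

perfect fourth

Interval numbers invert to sum to nine: 5 + 4 = 9, so a fifth inverts to a fourth.
The quality also flips — perfect stays perfect — giving a perfect fourth.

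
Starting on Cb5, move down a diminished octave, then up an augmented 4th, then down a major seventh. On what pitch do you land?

Down a diminished octave from Cb5: C4 (11 semitones down).
An augmented fourth up from C4 is F#4.
A major seventh down from F#4 is G3.

G3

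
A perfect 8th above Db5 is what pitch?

Db6

An octave keeps the letter name D, an octave up from D.
A perfect octave is 12 semitones; 12 semitones up from Db5 gives Db6.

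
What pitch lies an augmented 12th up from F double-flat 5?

C flat 7

Five letters up from F (plus an octave) reaches C.
An augmented twelfth is 20 semitones; 20 semitones up from Fbb5 gives Cb7.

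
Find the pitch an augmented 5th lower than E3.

The fifth takes the letter from E down to A.
Moving 8 semitones down from E3 (the size of an augmented fifth) reaches Ab2.

Ab2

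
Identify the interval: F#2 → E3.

m7

F to E spans seven letter names (F-G-A-B-C-D-E) — that makes it a seventh of some quality.
F#2 to E3 is 10 semitones, a half step short of the major seventh (11), so this is minor.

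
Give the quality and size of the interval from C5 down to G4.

Descending from C5 to G4 is the same interval as ascending G4 to C5.
G to C spans four letter names (G-A-B-C) — that makes it a fourth of some quality.
G4 to C5 is 5 semitones, matching the perfect fourth exactly, so the quality is perfect.

perfect 4th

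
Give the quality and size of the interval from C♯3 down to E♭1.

Descending from C#3 to Eb1 is the same interval as ascending Eb1 to C#3.
E to C spans six letter names (E-F-G-A-B-C), plus an octave — that makes it a thirteenth of some quality.
A major thirteenth would be 21 semitones; Eb1 to C#3 is 22, one semitone wider, so the interval is augmented.
(Equivalently, a compound augmented sixth: an augmented sixth plus an octave.)

A13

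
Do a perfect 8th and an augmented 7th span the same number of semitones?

A perfect octave = 12 semitones = an augmented seventh; enharmonically equal.

Yes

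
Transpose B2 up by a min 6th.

Six letter names up from B: G.
Moving 8 semitones up from B2 (the size of a minor sixth) reaches G3.

G3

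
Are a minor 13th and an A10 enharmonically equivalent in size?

No

20 semitones (minor thirteenth) vs 17 semitones (augmented tenth): not equal.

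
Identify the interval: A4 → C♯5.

major third

A to C spans three letter names (A-B-C): a third.
A4 to C#5 is 4 semitones, matching the major third exactly, so the quality is major.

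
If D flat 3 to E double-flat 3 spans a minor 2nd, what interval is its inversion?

major seventh

The rule of nine gives the new number: 9 − 2 = 7, so a second becomes a seventh.
And minor becomes major under inversion, so we get a major seventh.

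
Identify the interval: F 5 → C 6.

F to C spans five letter names (F-G-A-B-C) — that makes it a fifth of some quality.
Counting semitones, F5→C6 is 7, which is the perfect fifth.

P5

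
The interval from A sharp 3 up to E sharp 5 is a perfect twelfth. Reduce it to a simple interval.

perfect fifth

Take out an octave (7 from the number): 12 − 7 = 5.
Quality carries through unchanged, so the simple form is a perfect fifth.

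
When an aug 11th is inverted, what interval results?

diminished fifth

First reduce the compound augmented eleventh to its simple form, an augmented fourth.
Interval numbers invert to sum to nine: 4 + 5 = 9, so a fourth inverts to a fifth.
And augmented becomes diminished under inversion, so we get a diminished fifth.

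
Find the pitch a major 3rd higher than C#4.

Three letter names up from C: E.
Moving 4 semitones up from C#4 (the size of a major third) reaches E#4.

E#4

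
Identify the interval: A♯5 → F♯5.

M3

Descending from A#5 to F#5 is the same interval as ascending F#5 to A#5.
F to A spans three letter names (F-G-A) — that makes it a third of some quality.
Counting semitones, F#5→A#5 is 4, which is the major third.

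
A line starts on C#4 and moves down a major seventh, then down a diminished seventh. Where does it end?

Down a major seventh from C#4: D3 (11 semitones down).
D3 down a diminished seventh → E#2 (9 semitones).

E#2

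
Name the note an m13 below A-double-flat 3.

Counting six letter names plus an octave down from A lands on C.
Moving 20 semitones down from Abb3 (the size of a minor thirteenth) reaches Cb2.

C-flat 2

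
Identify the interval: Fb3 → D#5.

F to D spans six letter names (F-G-A-B-C-D), plus an octave — that makes it a thirteenth of some quality.
A major thirteenth would be 21 semitones; Fb3 to D#5 is 23, two semitones wider, so the interval is doubly augmented.
(Equivalently, a compound doubly augmented sixth: a doubly augmented sixth plus an octave.)

doubly augmented thirteenth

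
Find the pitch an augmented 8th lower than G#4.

G3

An octave keeps the letter name G, an octave down from G.
An augmented octave spans 13 semitones, so from G#4 the target pitch is G3.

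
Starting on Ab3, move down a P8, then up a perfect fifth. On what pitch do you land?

Ab3 down a perfect octave → Ab2 (12 semitones).
Ab2 up a perfect fifth → Eb3 (7 semitones).

Eb3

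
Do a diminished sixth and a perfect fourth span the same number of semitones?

No

A diminished sixth spans 7 semitones; a perfect fourth spans 5 semitones. They differ by 2.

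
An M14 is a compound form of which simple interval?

Each octave removed subtracts seven from the number: 14 − 7 = 7.
Quality carries through unchanged, so the simple form is a major seventh.

major 7th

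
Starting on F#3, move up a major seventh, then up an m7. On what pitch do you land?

Up a major seventh from F#3: E#4 (11 semitones up).
E#4 up a minor seventh → D#5 (10 semitones).

D#5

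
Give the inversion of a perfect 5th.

The rule of nine gives the new number: 9 − 5 = 4, so a fifth becomes a fourth.
Quality inverts too: perfect stays perfect. That makes the inversion a perfect fourth.

P4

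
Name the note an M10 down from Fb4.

Dbb3

Three letters down from F (plus an octave) reaches D.
Moving 16 semitones down from Fb4 (the size of a major tenth) reaches Dbb3.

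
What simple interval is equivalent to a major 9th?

Take out an octave (7 from the number): 9 − 7 = 2.
That makes a major ninth a compound major second — an octave plus a major second.

M2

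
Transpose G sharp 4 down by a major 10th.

Three letters down from G (plus an octave) reaches E.
A major tenth spans 16 semitones, so from G#4 the target pitch is E3.

E 3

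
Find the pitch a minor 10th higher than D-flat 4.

F-flat 5

The tenth's letter: D up three letter names plus an octave → F.
Moving 15 semitones up from Db4 (the size of a minor tenth) reaches Fb5.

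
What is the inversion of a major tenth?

First reduce the compound major tenth to its simple form, a major third.
The rule of nine gives the new number: 9 − 3 = 6, so a third becomes a sixth.
The quality also flips — major becomes minor — giving a minor sixth.

minor sixth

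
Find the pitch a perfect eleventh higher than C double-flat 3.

F double-flat 4

Counting four letter names plus an octave up from C lands on F.
A perfect eleventh spans 17 semitones, so from Cbb3 the target pitch is Fbb4.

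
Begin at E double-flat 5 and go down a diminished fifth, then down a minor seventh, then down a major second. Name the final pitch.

Down a diminished fifth from Ebb5: Ab4 (6 semitones down).
A minor seventh down from Ab4 is Bb3.
A major second down from Bb3 is Ab3.

A flat 3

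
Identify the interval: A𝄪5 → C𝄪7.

A to C spans three letter names (A-B-C), plus an octave — that makes it a tenth of some quality.
At 15 semitones, A##5→C##7 falls one short of a major tenth: minor.
(Equivalently, a compound minor third: a minor third plus an octave.)

minor 10th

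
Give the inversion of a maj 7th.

The rule of nine gives the new number: 9 − 7 = 2, so a seventh becomes a second.
And major becomes minor under inversion, so we get a minor second.

minor 2nd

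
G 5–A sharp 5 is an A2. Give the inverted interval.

diminished seventh

Inverted interval numbers add to nine, so a second pairs with a seventh (2 + 7 = 9).
The quality also flips — augmented becomes diminished — giving a diminished seventh.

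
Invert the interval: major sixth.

The rule of nine gives the new number: 9 − 6 = 3, so a sixth becomes a third.
Quality inverts too: major becomes minor. That makes the inversion a minor third.

minor third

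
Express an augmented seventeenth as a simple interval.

augmented 3rd

Take out 2 octaves (14 from the number): 17 − 14 = 3.
Quality carries through unchanged, so the simple form is an augmented third.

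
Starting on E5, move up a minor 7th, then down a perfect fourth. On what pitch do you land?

A5

E5 up a minor seventh → D6 (10 semitones).
A perfect fourth down from D6 is A5.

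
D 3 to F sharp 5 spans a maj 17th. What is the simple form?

Subtracting seven from the interval number removes an octave: 17 − 14 = 3.
Quality carries through unchanged, so the simple form is a major third.

M3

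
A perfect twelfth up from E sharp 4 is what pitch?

Five letters up from E (plus an octave) reaches B.
A perfect twelfth is 19 semitones; 19 semitones up from E#4 gives B#5.

B sharp 5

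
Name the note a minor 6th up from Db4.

Six letter names up from D: B.
A minor sixth is 8 semitones; 8 semitones up from Db4 gives Bbb4.

Bbb4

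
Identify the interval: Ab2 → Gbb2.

augmented 2nd

Descending from Ab2 to Gbb2 is the same interval as ascending Gbb2 to Ab2.
G to A spans two letter names (G-A), so the interval is some kind of second.
Gbb2 to Ab2 spans 3 semitones — one semitone wider than the major second (2) — giving an augmented second.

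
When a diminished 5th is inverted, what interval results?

augmented 4th

Interval numbers invert to sum to nine: 5 + 4 = 9, so a fifth inverts to a fourth.
Quality inverts too: diminished becomes augmented. That makes the inversion an augmented fourth.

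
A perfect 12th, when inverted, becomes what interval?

First reduce the compound perfect twelfth to its simple form, a perfect fifth.
Inverted interval numbers add to nine, so a fifth pairs with a fourth (5 + 4 = 9).
Quality inverts too: perfect stays perfect. That makes the inversion a perfect fourth.

P4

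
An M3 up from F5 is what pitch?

A5

The third takes the letter from F up to A.
A major third is 4 semitones; 4 semitones up from F5 gives A5.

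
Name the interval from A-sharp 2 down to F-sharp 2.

Descending from A#2 to F#2 is the same interval as ascending F#2 to A#2.
F to A spans three letter names (F-G-A), so the interval is some kind of third.
The major third spans 4 semitones, and F#2 to A#2 is exactly 4 semitones — so this is a major third.

M3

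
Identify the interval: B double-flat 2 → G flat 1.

minor tenth

Descending from Bbb2 to Gb1 is the same interval as ascending Gb1 to Bbb2.
G to B spans three letter names (G-A-B), plus an octave: a tenth.
Gb1 to Bbb2 is 15 semitones, a half step short of the major tenth (16), so this is minor.
(Equivalently, a compound minor third: a minor third plus an octave.)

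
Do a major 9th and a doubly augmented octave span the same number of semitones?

Both span 14 semitones: a major ninth and a doubly augmented octave are the same chromatic distance.

Yes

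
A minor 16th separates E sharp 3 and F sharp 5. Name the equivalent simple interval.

minor 2nd

Take out 2 octaves (14 from the number): 16 − 14 = 2.
That makes a minor sixteenth a compound minor second — 2 octaves plus a minor second.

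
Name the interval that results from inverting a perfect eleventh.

First reduce the compound perfect eleventh to its simple form, a perfect fourth.
The rule of nine gives the new number: 9 − 4 = 5, so a fourth becomes a fifth.
And perfect stays perfect under inversion, so we get a perfect fifth.

perfect 5th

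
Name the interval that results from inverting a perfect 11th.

First reduce the compound perfect eleventh to its simple form, a perfect fourth.
Interval numbers invert to sum to nine: 4 + 5 = 9, so a fourth inverts to a fifth.
And perfect stays perfect under inversion, so we get a perfect fifth.

perfect fifth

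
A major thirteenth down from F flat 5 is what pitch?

Six letters down from F (plus an octave) reaches A.
A major thirteenth spans 21 semitones, so from Fb5 the target pitch is Abb3.

A double-flat 3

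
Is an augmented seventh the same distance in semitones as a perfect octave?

Yes

An augmented seventh spans 12 semitones, and a perfect octave also spans 12 semitones — they're enharmonic.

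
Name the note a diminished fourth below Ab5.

The fourth takes the letter from A down to E.
A diminished fourth is 4 semitones; 4 semitones down from Ab5 gives E5.

E5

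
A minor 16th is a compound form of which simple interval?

Take out 2 octaves (14 from the number): 16 − 14 = 2.
Quality carries through unchanged, so the simple form is a minor second.

m2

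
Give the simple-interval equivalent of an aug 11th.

Each octave removed subtracts seven from the number: 11 − 7 = 4.
Quality carries through unchanged, so the simple form is an augmented fourth.

augmented fourth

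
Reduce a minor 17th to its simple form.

minor 3rd

Each octave removed subtracts seven from the number: 17 − 14 = 3.
So a minor seventeenth is 2 octaves plus a minor third. The quality is unchanged.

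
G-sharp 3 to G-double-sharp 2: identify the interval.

d8

Descending from G#3 to G##2 is the same interval as ascending G##2 to G#3.
G to G is the same letter name, plus an octave, so the interval is some kind of octave.
The perfect octave is 12 semitones; here we have 11, one semitone narrower: diminished.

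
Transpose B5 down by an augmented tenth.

Gb4

The tenth's letter: B down three letter names plus an octave → G.
An augmented tenth spans 17 semitones, so from B5 the target pitch is Gb4.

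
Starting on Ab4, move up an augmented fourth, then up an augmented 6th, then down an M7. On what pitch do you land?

Up an augmented fourth from Ab4: D5 (6 semitones up).
An augmented sixth up from D5 is B#5.
B#5 down a major seventh → C#5 (11 semitones).

C#5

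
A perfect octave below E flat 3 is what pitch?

E flat 2

For an octave the letter name doesn't change: still E, an octave down.
A perfect octave is 12 semitones; 12 semitones down from Eb3 gives Eb2.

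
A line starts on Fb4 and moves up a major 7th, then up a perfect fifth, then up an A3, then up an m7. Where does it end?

A major seventh up from Fb4 is Eb5.
Up a perfect fifth from Eb5: Bb5 (7 semitones up).
Up an augmented third from Bb5: D#6 (5 semitones up).
D#6 up a minor seventh → C#7 (10 semitones).

C#7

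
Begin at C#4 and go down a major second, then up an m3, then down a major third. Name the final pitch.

Bb3

A major second down from C#4 is B3.
Up a minor third from B3: D4 (3 semitones up).
A major third down from D4 is Bb3.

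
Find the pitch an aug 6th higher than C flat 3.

Counting six letter names up from C lands on A.
Moving 10 semitones up from Cb3 (the size of an augmented sixth) reaches A3.

A 3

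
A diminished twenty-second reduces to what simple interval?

d8

Subtracting seven from the interval number removes an octave: 22 − 14 = 8.
Quality carries through unchanged, so the simple form is a diminished octave.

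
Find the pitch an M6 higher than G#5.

E#6

Six letter names up from G: E.
A major sixth spans 9 semitones, so from G#5 the target pitch is E#6.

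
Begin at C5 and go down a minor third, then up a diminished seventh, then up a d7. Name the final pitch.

A minor third down from C5 is A4.
A diminished seventh up from A4 is Gb5.
A diminished seventh up from Gb5 is Fbb6.

Fbb6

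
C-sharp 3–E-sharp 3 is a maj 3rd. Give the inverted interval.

minor sixth

Inverted interval numbers add to nine, so a third pairs with a sixth (3 + 6 = 9).
Quality inverts too: major becomes minor. That makes the inversion a minor sixth.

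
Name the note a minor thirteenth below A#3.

C##2

Six letters down from A (plus an octave) reaches C.
Moving 20 semitones down from A#3 (the size of a minor thirteenth) reaches C##2.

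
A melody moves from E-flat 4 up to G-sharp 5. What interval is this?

A10

E to G spans three letter names (E-F-G), plus an octave, so the interval is some kind of tenth.
Eb4 to G#5 spans 17 semitones — one semitone wider than the major tenth (16) — giving an augmented tenth.
(Equivalently, a compound augmented third: an augmented third plus an octave.)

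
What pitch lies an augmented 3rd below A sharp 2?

Counting three letter names down from A lands on F.
Moving 5 semitones down from A#2 (the size of an augmented third) reaches F2.

F 2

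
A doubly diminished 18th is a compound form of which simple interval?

doubly diminished fourth

Subtracting seven from the interval number removes an octave: 18 − 14 = 4.
That makes a doubly diminished eighteenth a compound doubly diminished fourth — 2 octaves plus a doubly diminished fourth.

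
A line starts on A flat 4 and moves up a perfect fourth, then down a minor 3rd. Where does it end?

B flat 4

Ab4 up a perfect fourth → Db5 (5 semitones).
Down a minor third from Db5: Bb4 (3 semitones down).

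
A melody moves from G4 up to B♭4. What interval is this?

m3

G to B spans three letter names (G-A-B), so the interval is some kind of third.
A major third would be 4 semitones, but G4 to Bb4 is 3 — one semitone narrower, making it a minor third.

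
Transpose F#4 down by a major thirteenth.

Counting six letter names plus an octave down from F lands on A.
Moving 21 semitones down from F#4 (the size of a major thirteenth) reaches A2.

A2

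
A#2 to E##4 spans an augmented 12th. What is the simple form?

Subtracting seven from the interval number removes an octave: 12 − 7 = 5.
That makes an augmented twelfth a compound augmented fifth — an octave plus an augmented fifth.

augmented 5th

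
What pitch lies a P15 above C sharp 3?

For a fifteenth the letter name doesn't change: still C, two octaves up.
A perfect fifteenth is 24 semitones; 24 semitones up from C#3 gives C#5.

C sharp 5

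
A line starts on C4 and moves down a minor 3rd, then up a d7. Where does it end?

A minor third down from C4 is A3.
Up a diminished seventh from A3: Gb4 (9 semitones up).

Gb4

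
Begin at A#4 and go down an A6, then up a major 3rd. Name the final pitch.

E4

Down an augmented sixth from A#4: C4 (10 semitones down).
A major third up from C4 is E4.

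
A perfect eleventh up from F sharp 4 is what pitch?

B 5

The eleventh's letter: F up four letter names plus an octave → B.
Moving 17 semitones up from F#4 (the size of a perfect eleventh) reaches B5.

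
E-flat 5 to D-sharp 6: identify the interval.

E to D spans seven letter names (E-F-G-A-B-C-D): a seventh.
A major seventh would be 11 semitones; Eb5 to D#6 is 12, one semitone wider, so the interval is augmented.

A7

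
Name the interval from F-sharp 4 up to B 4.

P4

F to B spans four letter names (F-G-A-B): a fourth.
The perfect fourth spans 5 semitones, and F#4 to B4 is exactly 5 semitones — so this is a perfect fourth.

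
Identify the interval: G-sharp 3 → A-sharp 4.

G to A spans two letter names (G-A), plus an octave — that makes it a ninth of some quality.
The major ninth spans 14 semitones, and G#3 to A#4 is exactly 14 semitones — so this is a major ninth.
(Equivalently, a compound major second: a major second plus an octave.)

major 9th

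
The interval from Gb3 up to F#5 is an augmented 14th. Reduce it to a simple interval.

augmented seventh

Subtracting seven from the interval number removes an octave: 14 − 7 = 7.
So an augmented fourteenth is an octave plus an augmented seventh. The quality is unchanged.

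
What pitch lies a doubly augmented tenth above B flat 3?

The tenth's letter: B up three letter names plus an octave → D.
A doubly augmented tenth is 18 semitones; 18 semitones up from Bb3 gives D##5.

D double-sharp 5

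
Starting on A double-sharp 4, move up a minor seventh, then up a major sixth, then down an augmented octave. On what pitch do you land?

E sharp 5

Up a minor seventh from A##4: G##5 (10 semitones up).
A major sixth up from G##5 is E##6.
An augmented octave down from E##6 is E#5.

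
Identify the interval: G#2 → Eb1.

augmented tenth

Descending from G#2 to Eb1 is the same interval as ascending Eb1 to G#2.
E to G spans three letter names (E-F-G), plus an octave: a tenth.
The major tenth is 16 semitones; here we have 17, one semitone wider: augmented.
(Equivalently, a compound augmented third: an augmented third plus an octave.)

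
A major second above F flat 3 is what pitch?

G flat 3

The second takes the letter from F up to G.
Moving 2 semitones up from Fb3 (the size of a major second) reaches Gb3.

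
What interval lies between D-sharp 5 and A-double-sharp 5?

D to A spans five letter names (D-E-F-G-A) — that makes it a fifth of some quality.
A perfect fifth would be 7 semitones; D#5 to A##5 is 8, one semitone wider, so the interval is augmented.

augmented fifth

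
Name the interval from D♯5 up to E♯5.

D to E spans two letter names (D-E), so the interval is some kind of second.
Counting semitones, D#5→E#5 is 2, which is the major second.

major second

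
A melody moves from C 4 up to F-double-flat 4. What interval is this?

C to F spans four letter names (C-D-E-F), so the interval is some kind of fourth.
A perfect fourth would be 5 semitones; C4 to Fbb4 is 3, two semitones narrower, so the interval is doubly diminished.

doubly diminished fourth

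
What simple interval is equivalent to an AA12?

doubly augmented 5th

Subtracting seven from the interval number removes an octave: 12 − 7 = 5.
So a doubly augmented twelfth is an octave plus a doubly augmented fifth. The quality is unchanged.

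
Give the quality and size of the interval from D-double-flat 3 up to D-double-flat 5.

perfect 15th

D to D is the same letter name, plus 2 octaves, so the interval is some kind of fifteenth.
Counting semitones, Dbb3→Dbb5 is 24, which is the perfect fifteenth.
(Equivalently, a compound perfect octave: a perfect octave plus an octave.)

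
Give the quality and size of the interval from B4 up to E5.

perfect fourth

B to E spans four letter names (B-C-D-E), so the interval is some kind of fourth.
Counting semitones, B4→E5 is 5, which is the perfect fourth.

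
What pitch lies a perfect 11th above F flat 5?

Four letters up from F (plus an octave) reaches B.
Moving 17 semitones up from Fb5 (the size of a perfect eleventh) reaches Bbb6.

B double-flat 6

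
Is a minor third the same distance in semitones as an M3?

A minor third spans 3 semitones; a major third spans 4 semitones. They differ by 1.

No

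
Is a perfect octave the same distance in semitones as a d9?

A perfect octave = 12 semitones = a diminished ninth; enharmonically equal.

Yes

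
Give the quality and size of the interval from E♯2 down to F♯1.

major 7th

Descending from E#2 to F#1 is the same interval as ascending F#1 to E#2.
F to E spans seven letter names (F-G-A-B-C-D-E), so the interval is some kind of seventh.
The major seventh spans 11 semitones, and F#1 to E#2 is exactly 11 semitones — so this is a major seventh.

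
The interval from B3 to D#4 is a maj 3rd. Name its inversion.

minor 6th

The rule of nine gives the new number: 9 − 3 = 6, so a third becomes a sixth.
The quality also flips — major becomes minor — giving a minor sixth.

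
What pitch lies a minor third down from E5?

Counting three letter names down from E lands on C.
A minor third is 3 semitones; 3 semitones down from E5 gives C#5.

C#5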